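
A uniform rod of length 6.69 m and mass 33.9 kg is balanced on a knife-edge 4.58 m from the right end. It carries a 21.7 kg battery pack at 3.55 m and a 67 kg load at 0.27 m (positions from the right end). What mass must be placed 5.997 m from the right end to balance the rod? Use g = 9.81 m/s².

Take moments about the knife-edge (at 4.58 m from the right end).
Beam weight: 33.9 × 9.81 = 332.6 N down at 3.345 m → arm 1.235 m, τ = 332.6 × 1.235 = 410.8 N·m clockwise.
Battery pack: 21.7 × 9.81 = 212.9 N down at 3.55 m → arm 1.03 m, τ = 212.9 × 1.03 = 219.3 N·m clockwise.
Load: 67 × 9.81 = 657.3 N down at 0.27 m → arm 4.31 m, τ = 657.3 × 4.31 = 2833 N·m clockwise.
Net moment of known loads = 3463 N·m clockwise.
An unknown mass m at 5.997 m has arm 1.417 m; its moment is m·g·1.417 counterclockwise.
Setting net torque to zero: m × 9.81 × 1.417 = 3463 → m = 3463 / (9.81 × 1.417) = 249 kg.

m ≈ 249 kg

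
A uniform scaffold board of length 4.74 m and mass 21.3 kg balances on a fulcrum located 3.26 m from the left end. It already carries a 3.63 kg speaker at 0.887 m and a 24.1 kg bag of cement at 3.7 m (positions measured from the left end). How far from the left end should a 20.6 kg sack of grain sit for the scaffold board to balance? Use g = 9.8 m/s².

Taking torques about the fulcrum (at 3.26 m from the left end):
Beam weight: 21.3 × 9.8 = 208.7 N down at 2.37 m → arm 0.89 m, τ = 208.7 × 0.89 = 185.7 N·m counterclockwise.
Speaker: 3.63 × 9.8 = 35.57 N down at 0.887 m → arm 2.373 m, τ = 35.57 × 2.373 = 84.41 N·m counterclockwise.
Bag of cement: 24.1 × 9.8 = 236.2 N down at 3.7 m → arm 0.44 m, τ = 236.2 × 0.44 = 103.9 N·m clockwise.
Net moment of existing loads = 166.2 N·m counterclockwise.
The sack of grain weighs 20.6 × 9.8 = 201.9 N and must supply an equal clockwise moment, so its lever arm about the fulcrum is 166.2 / 201.9 = 0.823 m.
That puts it at 3.26 + 0.823 = 4.08 m from the left end.

x ≈ 4.08 m from the left end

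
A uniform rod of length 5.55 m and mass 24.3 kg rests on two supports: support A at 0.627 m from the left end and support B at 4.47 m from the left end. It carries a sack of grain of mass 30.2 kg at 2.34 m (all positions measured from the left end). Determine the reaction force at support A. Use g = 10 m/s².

Taking torques about support B:
Beam weight: 24.3 × 10 = 243 N down at 2.775 m → arm 1.695 m, τ = 243 × 1.695 = 411.9 N·m counterclockwise.
Sack of grain: 30.2 × 10 = 302 N down at 2.34 m → arm 2.13 m, τ = 302 × 2.13 = 643.3 N·m counterclockwise.
Net load moment about support B = 1055 N·m counterclockwise.
Reaction R at support A is upward at 0.627 m, arm 3.843 m → moment R × 3.843 clockwise.
Setting net torque to zero: R × 3.843 = 1055 → R = 275 N.

R_A ≈ 275 N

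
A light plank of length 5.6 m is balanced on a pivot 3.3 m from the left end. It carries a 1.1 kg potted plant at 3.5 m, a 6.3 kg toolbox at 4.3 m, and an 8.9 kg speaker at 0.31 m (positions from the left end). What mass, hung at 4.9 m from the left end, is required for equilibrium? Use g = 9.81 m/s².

Taking torques about the pivot (at 3.3 m from the left end):
Potted plant: 1.1 × 9.81 = 10.79 N down at 3.5 m → arm 0.2 m, τ = 10.79 × 0.2 = 2.158 N·m clockwise.
Toolbox: 6.3 × 9.81 = 61.8 N down at 4.3 m → arm 1 m, τ = 61.8 × 1 = 61.8 N·m clockwise.
Speaker: 8.9 × 9.81 = 87.31 N down at 0.31 m → arm 2.99 m, τ = 87.31 × 2.99 = 261.1 N·m counterclockwise.
Net moment of known loads = 197.1 N·m counterclockwise.
An unknown mass m at 4.9 m has arm 1.6 m; its moment is m·g·1.6 clockwise.
For rotational equilibrium, m × 9.81 × 1.6 = 197.1, so m = 197.1 / (9.81 × 1.6) = 12.6 kg.

m ≈ 12.6 kg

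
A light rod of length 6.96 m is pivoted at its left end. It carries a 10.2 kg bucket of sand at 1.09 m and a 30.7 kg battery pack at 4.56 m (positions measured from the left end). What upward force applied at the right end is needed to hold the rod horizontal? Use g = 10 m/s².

F ≈ 217 N

Sum moments about the left end (the unknown pivot reaction has zero arm there).
Bucket of sand: 10.2 × 10 = 102 N down at 1.09 m → arm 1.09 m, τ = 102 × 1.09 = 111.2 N·m clockwise.
Battery pack: 30.7 × 10 = 307 N down at 4.56 m → arm 4.56 m, τ = 307 × 4.56 = 1400 N·m clockwise.
Net moment of the loads = 1511 N·m clockwise.
The upward force F acts at the right end, arm 6.96 m, giving F × 6.96 counterclockwise.
Balancing moments: F × 6.96 = 1511, giving F = 1511 / 6.96 = 217 N.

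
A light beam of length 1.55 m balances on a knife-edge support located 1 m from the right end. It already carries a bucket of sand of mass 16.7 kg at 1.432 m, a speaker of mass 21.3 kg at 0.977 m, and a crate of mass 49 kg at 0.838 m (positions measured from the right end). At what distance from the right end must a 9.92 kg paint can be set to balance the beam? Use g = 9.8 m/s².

x ≈ 1.12 m from the right end

Choose the knife-edge support (at 1 m from the right end) as the axis so the support reaction has zero arm there.
Bucket of sand: 16.7 × 9.8 = 163.7 N down at 1.432 m → arm 0.432 m, τ = 163.7 × 0.432 = 70.72 N·m counterclockwise.
Speaker: 21.3 × 9.8 = 208.7 N down at 0.977 m → arm 0.023 m, τ = 208.7 × 0.023 = 4.8 N·m clockwise.
Crate: 49 × 9.8 = 480.2 N down at 0.838 m → arm 0.162 m, τ = 480.2 × 0.162 = 77.79 N·m clockwise.
Net moment of existing loads = 11.87 N·m clockwise.
The paint can weighs 9.92 × 9.8 = 97.22 N and must supply an equal counterclockwise moment, so its lever arm about the knife-edge support is 11.87 / 97.22 = 0.122 m.
That puts it at 1 + 0.122 = 1.12 m from the right end.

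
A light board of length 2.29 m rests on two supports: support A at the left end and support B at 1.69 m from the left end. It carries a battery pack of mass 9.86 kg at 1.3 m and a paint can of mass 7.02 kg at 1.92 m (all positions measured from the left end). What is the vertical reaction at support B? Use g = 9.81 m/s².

Take moments about support A.
Battery pack: 9.86 × 9.81 = 96.73 N down at 1.3 m → arm 1.3 m, τ = 96.73 × 1.3 = 125.7 N·m clockwise.
Paint can: 7.02 × 9.81 = 68.87 N down at 1.92 m → arm 1.92 m, τ = 68.87 × 1.92 = 132.2 N·m clockwise.
Net load moment about support A = 257.9 N·m clockwise.
Reaction R at support B is upward at 1.69 m, arm 1.69 m → moment R × 1.69 counterclockwise.
Balancing moments: R × 1.69 = 257.9, giving R = 153 N.

R_B ≈ 153 N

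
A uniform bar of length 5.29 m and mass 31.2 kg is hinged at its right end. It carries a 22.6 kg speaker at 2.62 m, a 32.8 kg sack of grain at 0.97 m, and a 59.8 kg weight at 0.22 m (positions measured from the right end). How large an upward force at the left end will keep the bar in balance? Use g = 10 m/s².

Choose the right end as the axis so the unknown pivot reaction has zero arm there.
Beam weight: 31.2 × 10 = 312 N down at 2.645 m → arm 2.645 m, τ = 312 × 2.645 = 825.2 N·m counterclockwise.
Speaker: 22.6 × 10 = 226 N down at 2.62 m → arm 2.62 m, τ = 226 × 2.62 = 592.1 N·m counterclockwise.
Sack of grain: 32.8 × 10 = 328 N down at 0.97 m → arm 0.97 m, τ = 328 × 0.97 = 318.2 N·m counterclockwise.
Weight: 59.8 × 10 = 598 N down at 0.22 m → arm 0.22 m, τ = 598 × 0.22 = 131.6 N·m counterclockwise.
Net moment of the loads = 1867 N·m counterclockwise.
The upward force F acts at the left end, arm 5.29 m, giving F × 5.29 clockwise.
Balancing moments: F × 5.29 = 1867, giving F = 1867 / 5.29 = 353 N.

F ≈ 353 N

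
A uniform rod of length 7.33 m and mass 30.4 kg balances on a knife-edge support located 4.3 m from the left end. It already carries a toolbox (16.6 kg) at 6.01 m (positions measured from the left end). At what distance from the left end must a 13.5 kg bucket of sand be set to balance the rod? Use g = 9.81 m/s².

x ≈ 3.63 m from the left end

Taking torques about the knife-edge support (at 4.3 m from the left end):
Beam weight: 30.4 × 9.81 = 298.2 N down at 3.665 m → arm 0.635 m, τ = 298.2 × 0.635 = 189.4 N·m counterclockwise.
Toolbox: 16.6 × 9.81 = 162.8 N down at 6.01 m → arm 1.71 m, τ = 162.8 × 1.71 = 278.4 N·m clockwise.
Net moment of existing loads = 89 N·m clockwise.
The bucket of sand weighs 13.5 × 9.81 = 132.4 N and must supply an equal counterclockwise moment, so its lever arm about the knife-edge support is 89 / 132.4 = 0.672 m.
That puts it at 4.3 − 0.672 = 3.63 m from the left end.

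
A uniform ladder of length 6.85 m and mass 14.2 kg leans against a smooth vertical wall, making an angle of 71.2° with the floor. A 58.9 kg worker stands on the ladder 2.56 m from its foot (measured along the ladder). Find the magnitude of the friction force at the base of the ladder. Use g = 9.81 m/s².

f ≈ 97.2 N

About the foot of the ladder:
Ladder weight 14.2×9.81 = 139.3 N acts at 3.425 m along the ladder; its horizontal arm is 3.425·cos71.2° = 1.104 m → τ = 153.8 N·m clockwise.
Worker: 58.9×9.81 = 577.8 N at 2.56 m → arm 0.825 m → τ = 476.7 N·m clockwise.
Wall normal N acts horizontally at the top; its moment arm is the height L sinθ = 6.85·sin71.2° = 6.485 m, counterclockwise.
Balancing moments: N × 6.485 = 630.5, giving N = 97.2 N.
ΣFx = 0: friction at the foot balances the wall's push, so f = N_wall = 97.2 N.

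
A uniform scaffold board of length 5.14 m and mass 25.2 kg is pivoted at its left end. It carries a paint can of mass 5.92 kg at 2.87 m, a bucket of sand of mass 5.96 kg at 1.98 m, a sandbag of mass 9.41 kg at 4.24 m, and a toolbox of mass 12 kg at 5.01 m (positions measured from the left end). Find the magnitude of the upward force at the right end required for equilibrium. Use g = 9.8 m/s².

Taking torques about the left end:
Beam weight: 25.2 × 9.8 = 247 N down at 2.57 m → arm 2.57 m, τ = 247 × 2.57 = 634.8 N·m clockwise.
Paint can: 5.92 × 9.8 = 58.02 N down at 2.87 m → arm 2.87 m, τ = 58.02 × 2.87 = 166.5 N·m clockwise.
Bucket of sand: 5.96 × 9.8 = 58.41 N down at 1.98 m → arm 1.98 m, τ = 58.41 × 1.98 = 115.7 N·m clockwise.
Sandbag: 9.41 × 9.8 = 92.22 N down at 4.24 m → arm 4.24 m, τ = 92.22 × 4.24 = 391 N·m clockwise.
Toolbox: 12 × 9.8 = 117.6 N down at 5.01 m → arm 5.01 m, τ = 117.6 × 5.01 = 589.2 N·m clockwise.
Net moment of the loads = 1897 N·m clockwise.
The upward force F acts at the right end, arm 5.14 m, giving F × 5.14 counterclockwise.
Στ = 0 ⇒ F × 5.14 = 1897 ⇒ F = 1897 / 5.14 = 369 N.

F ≈ 369 N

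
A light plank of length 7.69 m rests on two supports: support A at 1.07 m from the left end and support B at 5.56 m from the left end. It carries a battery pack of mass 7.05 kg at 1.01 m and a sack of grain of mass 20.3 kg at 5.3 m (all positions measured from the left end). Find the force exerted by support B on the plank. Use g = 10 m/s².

Choose support A as the axis so its reaction then has zero moment arm.
Battery pack: 7.05 × 10 = 70.5 N down at 1.01 m → arm 0.06 m, τ = 70.5 × 0.06 = 4.23 N·m counterclockwise.
Sack of grain: 20.3 × 10 = 203 N down at 5.3 m → arm 4.23 m, τ = 203 × 4.23 = 858.7 N·m clockwise.
Net load moment about support A = 854.5 N·m clockwise.
Reaction R at support B is upward at 5.56 m, arm 4.49 m → moment R × 4.49 counterclockwise.
For rotational equilibrium, R × 4.49 = 854.5, so R = 190 N.

R_B ≈ 190 N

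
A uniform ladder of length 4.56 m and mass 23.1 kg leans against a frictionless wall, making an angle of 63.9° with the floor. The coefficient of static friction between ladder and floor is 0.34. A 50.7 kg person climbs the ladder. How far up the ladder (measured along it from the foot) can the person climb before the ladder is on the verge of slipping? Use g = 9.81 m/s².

Sum moments about the foot of the ladder (the floor normal and friction both act there and drop out).
Ladder weight 23.1×9.81 = 226.6 N acts at 2.28 m along the ladder; its horizontal arm is 2.28·cos63.9° = 1.003 m → τ = 227.3 N·m clockwise.
Person weight 50.7×9.81 = 497.4 N at distance d → arm d·cos63.9° → τ = 497.4·d·0.4399 clockwise.
Wall normal N at the top has arm L sinθ = 4.095 m counterclockwise, so Στ = 0 gives N·4.095 = 227.3 + 218.8·d.
ΣFy = 0 ⇒ N_floor = 724 N, so the maximum friction is μ_s·N_floor = 0.34×724 = 246.2 N. ΣFx = 0 ⇒ N_wall = f, so at the slipping point N = 246.2 N.
Substituting: 246.2×4.095 = 227.3 + 218.8·d ⇒ d = (1008 − 227.3) / 218.8 = 3.57 m.

d ≈ 3.57 m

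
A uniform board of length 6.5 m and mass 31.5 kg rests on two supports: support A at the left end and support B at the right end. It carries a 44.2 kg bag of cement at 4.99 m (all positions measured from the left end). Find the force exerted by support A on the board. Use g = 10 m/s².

Taking torques about support B:
Beam weight: 31.5 × 10 = 315 N down at 3.25 m → arm 3.25 m, τ = 315 × 3.25 = 1024 N·m counterclockwise.
Bag of cement: 44.2 × 10 = 442 N down at 4.99 m → arm 1.51 m, τ = 442 × 1.51 = 667.4 N·m counterclockwise.
Net load moment about support B = 1691 N·m counterclockwise.
Reaction R at support A is upward at 0 m, arm 6.5 m → moment R × 6.5 clockwise.
Setting net torque to zero: R × 6.5 = 1691 → R = 260 N.

R_A ≈ 260 N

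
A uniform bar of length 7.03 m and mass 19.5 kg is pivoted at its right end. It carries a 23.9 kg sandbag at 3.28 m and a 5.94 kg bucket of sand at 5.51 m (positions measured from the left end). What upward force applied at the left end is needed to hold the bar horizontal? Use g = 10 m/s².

F ≈ 238 N

Take moments about the right end.
Beam weight: 19.5 × 10 = 195 N down at 3.515 m → arm 3.515 m, τ = 195 × 3.515 = 685.4 N·m counterclockwise.
Sandbag: 23.9 × 10 = 239 N down at 3.28 m → arm 3.75 m, τ = 239 × 3.75 = 896.2 N·m counterclockwise.
Bucket of sand: 5.94 × 10 = 59.4 N down at 5.51 m → arm 1.52 m, τ = 59.4 × 1.52 = 90.29 N·m counterclockwise.
Net moment of the loads = 1672 N·m counterclockwise.
The upward force F acts at the left end, arm 7.03 m, giving F × 7.03 clockwise.
Balancing moments: F × 7.03 = 1672, giving F = 1672 / 7.03 = 238 N.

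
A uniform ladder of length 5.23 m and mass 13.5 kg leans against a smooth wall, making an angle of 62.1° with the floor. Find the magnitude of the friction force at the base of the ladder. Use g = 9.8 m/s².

f ≈ 35 N

About the foot of the ladder:
Ladder weight 13.5×9.8 = 132.3 N acts at 2.615 m along the ladder; its horizontal arm is 2.615·cos62.1° = 1.224 m → τ = 161.9 N·m clockwise.
Wall normal N acts horizontally at the top; its moment arm is the height L sinθ = 5.23·sin62.1° = 4.622 m, counterclockwise.
For rotational equilibrium, N × 4.622 = 161.9, so N = 35 N.
ΣFx = 0: friction at the foot balances the wall's push, so f = N_wall = 35 N.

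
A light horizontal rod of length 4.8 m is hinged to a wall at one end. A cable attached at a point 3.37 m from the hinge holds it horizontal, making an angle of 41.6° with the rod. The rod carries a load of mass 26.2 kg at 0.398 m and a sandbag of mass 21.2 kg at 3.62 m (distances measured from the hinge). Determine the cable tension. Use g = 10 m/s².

T ≈ 390 N

Sum moments about the hinge (the unknown hinge reaction has zero arm there).
Load: 26.2 × 10 = 262 N down at 0.398 m → arm 0.398 m, τ = 262 × 0.398 = 104.3 N·m clockwise.
Sandbag: 21.2 × 10 = 212 N down at 3.62 m → arm 3.62 m, τ = 212 × 3.62 = 767.4 N·m clockwise.
Total clockwise load moment = 871.7 N·m.
The cable tension T acts at 3.37 m; only its component perpendicular to the rod, T sinθ, produces torque. sin 41.6° = 0.6639.
Setting net torque to zero: T × 3.37 × 0.6639 = 871.7 → T = 871.7 / 2.237 = 390 N.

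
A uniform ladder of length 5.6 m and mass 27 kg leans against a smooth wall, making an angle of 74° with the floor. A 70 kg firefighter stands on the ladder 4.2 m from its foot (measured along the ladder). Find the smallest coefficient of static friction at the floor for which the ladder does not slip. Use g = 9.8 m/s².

About the foot of the ladder:
Ladder weight 27×9.8 = 264.6 N acts at 2.8 m along the ladder; its horizontal arm is 2.8·cos74° = 0.7718 m → τ = 204.2 N·m clockwise.
Firefighter: 70×9.8 = 686 N at 4.2 m → arm 1.158 m → τ = 794.4 N·m clockwise.
Wall normal N acts horizontally at the top; its moment arm is the height L sinθ = 5.6·sin74° = 5.383 m, counterclockwise.
Setting net torque to zero: N × 5.383 = 998.6 → N = 185.5 N.
ΣFx = 0 ⇒ f = N_wall = 185.5 N. ΣFy = 0 ⇒ N_floor = 950.6 N.
μ_min = f / N_floor = 185.5 / 950.6 = 0.195.

μ_min ≈ 0.195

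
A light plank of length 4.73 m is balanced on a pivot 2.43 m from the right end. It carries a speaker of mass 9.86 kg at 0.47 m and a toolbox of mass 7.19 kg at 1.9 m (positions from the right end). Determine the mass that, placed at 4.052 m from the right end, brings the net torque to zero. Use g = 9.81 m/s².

Take moments about the pivot (at 2.43 m from the right end).
Speaker: 9.86 × 9.81 = 96.73 N down at 0.47 m → arm 1.96 m, τ = 96.73 × 1.96 = 189.6 N·m clockwise.
Toolbox: 7.19 × 9.81 = 70.53 N down at 1.9 m → arm 0.53 m, τ = 70.53 × 0.53 = 37.38 N·m clockwise.
Net moment of known loads = 227 N·m clockwise.
An unknown mass m at 4.052 m has arm 1.622 m; its moment is m·g·1.622 counterclockwise.
Στ = 0 ⇒ m × 9.81 × 1.622 = 227 ⇒ m = 227 / (9.81 × 1.622) = 14.3 kg.

m ≈ 14.3 kg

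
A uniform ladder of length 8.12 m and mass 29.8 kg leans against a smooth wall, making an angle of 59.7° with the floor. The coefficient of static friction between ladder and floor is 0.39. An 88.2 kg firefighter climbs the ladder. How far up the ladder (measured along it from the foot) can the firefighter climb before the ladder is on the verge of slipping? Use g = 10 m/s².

Sum moments about the foot of the ladder (the floor normal and friction both act there and drop out).
Ladder weight 29.8×10 = 298 N acts at 4.06 m along the ladder; its horizontal arm is 4.06·cos59.7° = 2.048 m → τ = 610.3 N·m clockwise.
Firefighter weight 88.2×10 = 882 N at distance d → arm d·cos59.7° → τ = 882·d·0.5045 clockwise.
Wall normal N at the top has arm L sinθ = 7.011 m counterclockwise, so Στ = 0 gives N·7.011 = 610.3 + 445·d.
ΣFy = 0 ⇒ N_floor = 1180 N, so the maximum friction is μ_s·N_floor = 0.39×1180 = 460.2 N. ΣFx = 0 ⇒ N_wall = f, so at the slipping point N = 460.2 N.
Substituting: 460.2×7.011 = 610.3 + 445·d ⇒ d = (3226 − 610.3) / 445 = 5.88 m.

d ≈ 5.88 m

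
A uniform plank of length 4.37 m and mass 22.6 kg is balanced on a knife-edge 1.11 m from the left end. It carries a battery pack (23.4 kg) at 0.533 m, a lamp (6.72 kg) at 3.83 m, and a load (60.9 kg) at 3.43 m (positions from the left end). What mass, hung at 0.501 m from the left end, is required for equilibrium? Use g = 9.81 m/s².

m ≈ 280 kg

Taking torques about the knife-edge (at 1.11 m from the left end):
Beam weight: 22.6 × 9.81 = 221.7 N down at 2.185 m → arm 1.075 m, τ = 221.7 × 1.075 = 238.3 N·m clockwise.
Battery pack: 23.4 × 9.81 = 229.6 N down at 0.533 m → arm 0.577 m, τ = 229.6 × 0.577 = 132.5 N·m counterclockwise.
Lamp: 6.72 × 9.81 = 65.92 N down at 3.83 m → arm 2.72 m, τ = 65.92 × 2.72 = 179.3 N·m clockwise.
Load: 60.9 × 9.81 = 597.4 N down at 3.43 m → arm 2.32 m, τ = 597.4 × 2.32 = 1386 N·m clockwise.
Net moment of known loads = 1671 N·m clockwise.
An unknown mass m at 0.501 m has arm 0.609 m; its moment is m·g·0.609 counterclockwise.
Balancing moments: m × 9.81 × 0.609 = 1671, giving m = 1671 / (9.81 × 0.609) = 280 kg.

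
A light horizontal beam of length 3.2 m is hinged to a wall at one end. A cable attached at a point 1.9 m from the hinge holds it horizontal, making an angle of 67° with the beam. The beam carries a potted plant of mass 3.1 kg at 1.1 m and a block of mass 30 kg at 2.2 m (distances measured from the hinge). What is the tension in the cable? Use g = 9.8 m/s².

Taking torques about the hinge:
Potted plant: 3.1 × 9.8 = 30.38 N down at 1.1 m → arm 1.1 m, τ = 30.38 × 1.1 = 33.42 N·m clockwise.
Block: 30 × 9.8 = 294 N down at 2.2 m → arm 2.2 m, τ = 294 × 2.2 = 646.8 N·m clockwise.
Total clockwise load moment = 680.2 N·m.
The cable tension T acts at 1.9 m; only its component perpendicular to the beam, T sinθ, produces torque. sin 67° = 0.9205.
For rotational equilibrium, T × 1.9 × 0.9205 = 680.2, so T = 680.2 / 1.749 = 389 N.

T ≈ 389 N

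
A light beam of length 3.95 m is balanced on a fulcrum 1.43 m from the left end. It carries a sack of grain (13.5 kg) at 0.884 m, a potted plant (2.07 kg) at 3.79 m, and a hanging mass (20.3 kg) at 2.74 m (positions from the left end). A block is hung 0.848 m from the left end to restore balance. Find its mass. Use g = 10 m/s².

Sum moments about the fulcrum (at 1.43 m from the left end) (the support reaction has zero arm there).
Sack of grain: 13.5 × 10 = 135 N down at 0.884 m → arm 0.546 m, τ = 135 × 0.546 = 73.71 N·m counterclockwise.
Potted plant: 2.07 × 10 = 20.7 N down at 3.79 m → arm 2.36 m, τ = 20.7 × 2.36 = 48.85 N·m clockwise.
Hanging mass: 20.3 × 10 = 203 N down at 2.74 m → arm 1.31 m, τ = 203 × 1.31 = 265.9 N·m clockwise.
Net moment of known loads = 241 N·m clockwise.
An unknown mass m at 0.848 m has arm 0.582 m; its moment is m·g·0.582 counterclockwise.
Στ = 0 ⇒ m × 10 × 0.582 = 241 ⇒ m = 241 / (10 × 0.582) = 41.4 kg.

m ≈ 41.4 kg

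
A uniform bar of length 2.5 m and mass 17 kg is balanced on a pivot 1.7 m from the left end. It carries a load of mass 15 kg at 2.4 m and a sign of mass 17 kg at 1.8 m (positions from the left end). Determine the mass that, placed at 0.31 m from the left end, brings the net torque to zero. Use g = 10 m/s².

m ≈ 3.27 kg

Taking torques about the pivot (at 1.7 m from the left end):
Beam weight: 17 × 10 = 170 N down at 1.25 m → arm 0.45 m, τ = 170 × 0.45 = 76.5 N·m counterclockwise.
Load: 15 × 10 = 150 N down at 2.4 m → arm 0.7 m, τ = 150 × 0.7 = 105 N·m clockwise.
Sign: 17 × 10 = 170 N down at 1.8 m → arm 0.1 m, τ = 170 × 0.1 = 17 N·m clockwise.
Net moment of known loads = 45.5 N·m clockwise.
An unknown mass m at 0.31 m has arm 1.39 m; its moment is m·g·1.39 counterclockwise.
Balancing moments: m × 10 × 1.39 = 45.5, giving m = 45.5 / (10 × 1.39) = 3.27 kg.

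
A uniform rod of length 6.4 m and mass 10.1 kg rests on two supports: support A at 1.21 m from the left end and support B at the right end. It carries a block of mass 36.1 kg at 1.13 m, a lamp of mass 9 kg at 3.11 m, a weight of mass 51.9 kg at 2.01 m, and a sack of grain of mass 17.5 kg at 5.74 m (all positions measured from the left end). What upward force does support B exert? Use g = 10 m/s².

About support A:
Beam weight: 10.1 × 10 = 101 N down at 3.2 m → arm 1.99 m, τ = 101 × 1.99 = 201 N·m clockwise.
Block: 36.1 × 10 = 361 N down at 1.13 m → arm 0.08 m, τ = 361 × 0.08 = 28.88 N·m counterclockwise.
Lamp: 9 × 10 = 90 N down at 3.11 m → arm 1.9 m, τ = 90 × 1.9 = 171 N·m clockwise.
Weight: 51.9 × 10 = 519 N down at 2.01 m → arm 0.8 m, τ = 519 × 0.8 = 415.2 N·m clockwise.
Sack of grain: 17.5 × 10 = 175 N down at 5.74 m → arm 4.53 m, τ = 175 × 4.53 = 792.8 N·m clockwise.
Net load moment about support A = 1551 N·m clockwise.
Reaction R at support B is upward at 6.4 m, arm 5.19 m → moment R × 5.19 counterclockwise.
Balancing moments: R × 5.19 = 1551, giving R = 299 N.

R_B ≈ 299 N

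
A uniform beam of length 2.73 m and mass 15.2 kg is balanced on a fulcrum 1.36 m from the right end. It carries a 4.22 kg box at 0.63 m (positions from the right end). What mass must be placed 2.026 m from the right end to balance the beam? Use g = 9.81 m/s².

Take moments about the fulcrum (at 1.36 m from the right end).
Beam weight: 15.2 × 9.81 = 149.1 N down at 1.365 m → arm 0.005 m, τ = 149.1 × 0.005 = 0.7455 N·m counterclockwise.
Box: 4.22 × 9.81 = 41.4 N down at 0.63 m → arm 0.73 m, τ = 41.4 × 0.73 = 30.22 N·m clockwise.
Net moment of known loads = 29.47 N·m clockwise.
An unknown mass m at 2.026 m has arm 0.666 m; its moment is m·g·0.666 counterclockwise.
For rotational equilibrium, m × 9.81 × 0.666 = 29.47, so m = 29.47 / (9.81 × 0.666) = 4.51 kg.

m ≈ 4.51 kg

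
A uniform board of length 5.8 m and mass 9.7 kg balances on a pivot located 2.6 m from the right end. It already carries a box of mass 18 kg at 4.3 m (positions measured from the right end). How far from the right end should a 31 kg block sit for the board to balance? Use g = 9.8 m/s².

x ≈ 1.52 m from the right end

Sum moments about the pivot (at 2.6 m from the right end) (the support reaction has zero arm there).
Beam weight: 9.7 × 9.8 = 95.06 N down at 2.9 m → arm 0.3 m, τ = 95.06 × 0.3 = 28.52 N·m counterclockwise.
Box: 18 × 9.8 = 176.4 N down at 4.3 m → arm 1.7 m, τ = 176.4 × 1.7 = 299.9 N·m counterclockwise.
Net moment of existing loads = 328.4 N·m counterclockwise.
The block weighs 31 × 9.8 = 303.8 N and must supply an equal clockwise moment, so its lever arm about the pivot is 328.4 / 303.8 = 1.08 m.
That puts it at 2.6 − 1.08 = 1.52 m from the right end.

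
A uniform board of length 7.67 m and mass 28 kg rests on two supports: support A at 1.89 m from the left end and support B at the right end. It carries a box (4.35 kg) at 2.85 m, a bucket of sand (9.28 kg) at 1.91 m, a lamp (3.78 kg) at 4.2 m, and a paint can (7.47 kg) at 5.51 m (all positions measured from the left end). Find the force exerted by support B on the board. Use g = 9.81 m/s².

Taking torques about support A:
Beam weight: 28 × 9.81 = 274.7 N down at 3.835 m → arm 1.945 m, τ = 274.7 × 1.945 = 534.3 N·m clockwise.
Box: 4.35 × 9.81 = 42.67 N down at 2.85 m → arm 0.96 m, τ = 42.67 × 0.96 = 40.96 N·m clockwise.
Bucket of sand: 9.28 × 9.81 = 91.04 N down at 1.91 m → arm 0.02 m, τ = 91.04 × 0.02 = 1.821 N·m clockwise.
Lamp: 3.78 × 9.81 = 37.08 N down at 4.2 m → arm 2.31 m, τ = 37.08 × 2.31 = 85.65 N·m clockwise.
Paint can: 7.47 × 9.81 = 73.28 N down at 5.51 m → arm 3.62 m, τ = 73.28 × 3.62 = 265.3 N·m clockwise.
Net load moment about support A = 928 N·m clockwise.
Reaction R at support B is upward at 7.67 m, arm 5.78 m → moment R × 5.78 counterclockwise.
Στ = 0 ⇒ R × 5.78 = 928 ⇒ R = 161 N.

R_B ≈ 161 N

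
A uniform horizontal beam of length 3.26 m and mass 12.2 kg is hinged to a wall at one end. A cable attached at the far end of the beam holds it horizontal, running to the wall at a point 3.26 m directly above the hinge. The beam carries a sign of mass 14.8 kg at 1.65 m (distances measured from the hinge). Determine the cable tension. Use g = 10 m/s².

T ≈ 192 N

About the hinge:
Beam weight: 12.2 × 10 = 122 N down at 1.63 m → arm 1.63 m, τ = 122 × 1.63 = 198.9 N·m clockwise.
Sign: 14.8 × 10 = 148 N down at 1.65 m → arm 1.65 m, τ = 148 × 1.65 = 244.2 N·m clockwise.
Total clockwise load moment = 443.1 N·m.
The cable tension T acts at 3.26 m; only its component perpendicular to the beam, T sinθ, produces torque. sinθ = h/√(h²+d²) = 3.26/√(3.26²+3.26²) = 0.7071.
Στ = 0 ⇒ T × 3.26 × 0.7071 = 443.1 ⇒ T = 443.1 / 2.305 = 192 N.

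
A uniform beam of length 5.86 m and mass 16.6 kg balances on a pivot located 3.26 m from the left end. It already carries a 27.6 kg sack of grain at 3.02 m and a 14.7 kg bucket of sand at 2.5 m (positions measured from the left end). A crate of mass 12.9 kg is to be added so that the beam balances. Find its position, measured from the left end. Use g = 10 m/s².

x ≈ 5.06 m from the left end

Take moments about the pivot (at 3.26 m from the left end).
Beam weight: 16.6 × 10 = 166 N down at 2.93 m → arm 0.33 m, τ = 166 × 0.33 = 54.78 N·m counterclockwise.
Sack of grain: 27.6 × 10 = 276 N down at 3.02 m → arm 0.24 m, τ = 276 × 0.24 = 66.24 N·m counterclockwise.
Bucket of sand: 14.7 × 10 = 147 N down at 2.5 m → arm 0.76 m, τ = 147 × 0.76 = 111.7 N·m counterclockwise.
Net moment of existing loads = 232.7 N·m counterclockwise.
The crate weighs 12.9 × 10 = 129 N and must supply an equal clockwise moment, so its lever arm about the pivot is 232.7 / 129 = 1.8 m.
That puts it at 3.26 + 1.8 = 5.06 m from the left end.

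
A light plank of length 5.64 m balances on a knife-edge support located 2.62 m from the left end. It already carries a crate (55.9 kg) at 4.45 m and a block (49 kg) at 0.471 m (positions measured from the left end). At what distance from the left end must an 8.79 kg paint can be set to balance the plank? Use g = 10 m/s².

Taking torques about the knife-edge support (at 2.62 m from the left end):
Crate: 55.9 × 10 = 559 N down at 4.45 m → arm 1.83 m, τ = 559 × 1.83 = 1023 N·m clockwise.
Block: 49 × 10 = 490 N down at 0.471 m → arm 2.149 m, τ = 490 × 2.149 = 1053 N·m counterclockwise.
Net moment of existing loads = 30 N·m counterclockwise.
The paint can weighs 8.79 × 10 = 87.9 N and must supply an equal clockwise moment, so its lever arm about the knife-edge support is 30 / 87.9 = 0.341 m.
That puts it at 2.62 + 0.341 = 2.96 m from the left end.

x ≈ 2.96 m from the left end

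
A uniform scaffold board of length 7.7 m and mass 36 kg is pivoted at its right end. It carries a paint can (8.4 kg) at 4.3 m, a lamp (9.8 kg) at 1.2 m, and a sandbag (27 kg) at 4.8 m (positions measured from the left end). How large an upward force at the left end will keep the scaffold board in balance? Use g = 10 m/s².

F ≈ 402 N

Choose the right end as the axis so the unknown pivot reaction has zero arm there.
Beam weight: 36 × 10 = 360 N down at 3.85 m → arm 3.85 m, τ = 360 × 3.85 = 1386 N·m counterclockwise.
Paint can: 8.4 × 10 = 84 N down at 4.3 m → arm 3.4 m, τ = 84 × 3.4 = 285.6 N·m counterclockwise.
Lamp: 9.8 × 10 = 98 N down at 1.2 m → arm 6.5 m, τ = 98 × 6.5 = 637 N·m counterclockwise.
Sandbag: 27 × 10 = 270 N down at 4.8 m → arm 2.9 m, τ = 270 × 2.9 = 783 N·m counterclockwise.
Net moment of the loads = 3092 N·m counterclockwise.
The upward force F acts at the left end, arm 7.7 m, giving F × 7.7 clockwise.
For rotational equilibrium, F × 7.7 = 3092, so F = 3092 / 7.7 = 402 N.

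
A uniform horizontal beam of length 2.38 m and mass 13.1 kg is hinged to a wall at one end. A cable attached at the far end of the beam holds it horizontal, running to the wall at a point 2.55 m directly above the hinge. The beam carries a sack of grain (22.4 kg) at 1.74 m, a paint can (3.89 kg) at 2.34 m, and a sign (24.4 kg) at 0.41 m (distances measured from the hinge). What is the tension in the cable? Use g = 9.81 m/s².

Take moments about the hinge.
Beam weight: 13.1 × 9.81 = 128.5 N down at 1.19 m → arm 1.19 m, τ = 128.5 × 1.19 = 152.9 N·m clockwise.
Sack of grain: 22.4 × 9.81 = 219.7 N down at 1.74 m → arm 1.74 m, τ = 219.7 × 1.74 = 382.3 N·m clockwise.
Paint can: 3.89 × 9.81 = 38.16 N down at 2.34 m → arm 2.34 m, τ = 38.16 × 2.34 = 89.29 N·m clockwise.
Sign: 24.4 × 9.81 = 239.4 N down at 0.41 m → arm 0.41 m, τ = 239.4 × 0.41 = 98.15 N·m clockwise.
Total clockwise load moment = 722.6 N·m.
The cable tension T acts at 2.38 m; only its component perpendicular to the beam, T sinθ, produces torque. sinθ = h/√(h²+d²) = 2.55/√(2.55²+2.38²) = 0.7311.
Στ = 0 ⇒ T × 2.38 × 0.7311 = 722.6 ⇒ T = 722.6 / 1.74 = 415 N.

T ≈ 415 N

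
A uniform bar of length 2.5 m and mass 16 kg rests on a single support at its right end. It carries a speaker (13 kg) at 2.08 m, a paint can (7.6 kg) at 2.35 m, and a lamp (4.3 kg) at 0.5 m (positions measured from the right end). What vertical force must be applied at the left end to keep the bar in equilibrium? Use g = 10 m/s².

Sum moments about the right end (the unknown pivot reaction has zero arm there).
Beam weight: 16 × 10 = 160 N down at 1.25 m → arm 1.25 m, τ = 160 × 1.25 = 200 N·m counterclockwise.
Speaker: 13 × 10 = 130 N down at 2.08 m → arm 2.08 m, τ = 130 × 2.08 = 270.4 N·m counterclockwise.
Paint can: 7.6 × 10 = 76 N down at 2.35 m → arm 2.35 m, τ = 76 × 2.35 = 178.6 N·m counterclockwise.
Lamp: 4.3 × 10 = 43 N down at 0.5 m → arm 0.5 m, τ = 43 × 0.5 = 21.5 N·m counterclockwise.
Net moment of the loads = 670.5 N·m counterclockwise.
The upward force F acts at the left end, arm 2.5 m, giving F × 2.5 clockwise.
Στ = 0 ⇒ F × 2.5 = 670.5 ⇒ F = 670.5 / 2.5 = 268 N.

F ≈ 268 N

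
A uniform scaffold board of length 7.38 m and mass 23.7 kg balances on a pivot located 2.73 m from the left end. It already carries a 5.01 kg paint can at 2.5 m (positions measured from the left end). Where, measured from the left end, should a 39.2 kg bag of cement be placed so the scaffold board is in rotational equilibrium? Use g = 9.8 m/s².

Sum moments about the pivot (at 2.73 m from the left end) (the support reaction has zero arm there).
Beam weight: 23.7 × 9.8 = 232.3 N down at 3.69 m → arm 0.96 m, τ = 232.3 × 0.96 = 223 N·m clockwise.
Paint can: 5.01 × 9.8 = 49.1 N down at 2.5 m → arm 0.23 m, τ = 49.1 × 0.23 = 11.29 N·m counterclockwise.
Net moment of existing loads = 211.7 N·m clockwise.
The bag of cement weighs 39.2 × 9.8 = 384.2 N and must supply an equal counterclockwise moment, so its lever arm about the pivot is 211.7 / 384.2 = 0.551 m.
That puts it at 2.73 − 0.551 = 2.18 m from the left end.

x ≈ 2.18 m from the left end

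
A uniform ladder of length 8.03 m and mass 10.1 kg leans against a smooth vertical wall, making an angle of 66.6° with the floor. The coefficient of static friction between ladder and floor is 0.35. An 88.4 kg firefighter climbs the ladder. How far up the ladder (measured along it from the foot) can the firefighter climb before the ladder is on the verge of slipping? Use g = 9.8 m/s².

About the foot of the ladder:
Ladder weight 10.1×9.8 = 98.98 N acts at 4.015 m along the ladder; its horizontal arm is 4.015·cos66.6° = 1.595 m → τ = 157.9 N·m clockwise.
Firefighter weight 88.4×9.8 = 866.3 N at distance d → arm d·cos66.6° → τ = 866.3·d·0.3971 clockwise.
Wall normal N at the top has arm L sinθ = 7.37 m counterclockwise, so Στ = 0 gives N·7.37 = 157.9 + 344·d.
ΣFy = 0 ⇒ N_floor = 965.3 N, so the maximum friction is μ_s·N_floor = 0.35×965.3 = 337.9 N. ΣFx = 0 ⇒ N_wall = f, so at the slipping point N = 337.9 N.
Substituting: 337.9×7.37 = 157.9 + 344·d ⇒ d = (2490 − 157.9) / 344 = 6.78 m.

d ≈ 6.78 m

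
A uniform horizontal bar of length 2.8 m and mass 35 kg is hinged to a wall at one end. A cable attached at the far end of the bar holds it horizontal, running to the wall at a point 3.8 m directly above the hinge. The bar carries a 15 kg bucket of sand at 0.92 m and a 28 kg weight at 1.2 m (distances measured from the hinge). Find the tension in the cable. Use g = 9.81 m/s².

About the hinge:
Beam weight: 35 × 9.81 = 343.4 N down at 1.4 m → arm 1.4 m, τ = 343.4 × 1.4 = 480.8 N·m clockwise.
Bucket of sand: 15 × 9.81 = 147.2 N down at 0.92 m → arm 0.92 m, τ = 147.2 × 0.92 = 135.4 N·m clockwise.
Weight: 28 × 9.81 = 274.7 N down at 1.2 m → arm 1.2 m, τ = 274.7 × 1.2 = 329.6 N·m clockwise.
Total clockwise load moment = 945.8 N·m.
The cable tension T acts at 2.8 m; only its component perpendicular to the bar, T sinθ, produces torque. sinθ = h/√(h²+d²) = 3.8/√(3.8²+2.8²) = 0.8051.
For rotational equilibrium, T × 2.8 × 0.8051 = 945.8, so T = 945.8 / 2.254 = 420 N.

T ≈ 420 N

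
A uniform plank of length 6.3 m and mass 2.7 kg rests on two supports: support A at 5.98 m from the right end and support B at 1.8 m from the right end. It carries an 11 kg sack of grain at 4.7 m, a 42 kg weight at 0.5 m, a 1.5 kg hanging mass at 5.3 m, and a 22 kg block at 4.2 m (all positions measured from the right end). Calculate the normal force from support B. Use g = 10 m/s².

R_B ≈ 699 N

Choose support A as the axis so its reaction then has zero moment arm.
Beam weight: 2.7 × 10 = 27 N down at 3.15 m → arm 2.83 m, τ = 27 × 2.83 = 76.41 N·m clockwise.
Sack of grain: 11 × 10 = 110 N down at 4.7 m → arm 1.28 m, τ = 110 × 1.28 = 140.8 N·m clockwise.
Weight: 42 × 10 = 420 N down at 0.5 m → arm 5.48 m, τ = 420 × 5.48 = 2302 N·m clockwise.
Hanging mass: 1.5 × 10 = 15 N down at 5.3 m → arm 0.68 m, τ = 15 × 0.68 = 10.2 N·m clockwise.
Block: 22 × 10 = 220 N down at 4.2 m → arm 1.78 m, τ = 220 × 1.78 = 391.6 N·m clockwise.
Net load moment about support A = 2921 N·m clockwise.
Reaction R at support B is upward at 1.8 m, arm 4.18 m → moment R × 4.18 counterclockwise.
Balancing moments: R × 4.18 = 2921, giving R = 699 N.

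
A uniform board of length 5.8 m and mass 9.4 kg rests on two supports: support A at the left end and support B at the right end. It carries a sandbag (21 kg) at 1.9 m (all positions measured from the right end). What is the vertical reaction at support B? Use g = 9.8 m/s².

R_B ≈ 184 N

Choose support A as the axis so its reaction then has zero moment arm.
Beam weight: 9.4 × 9.8 = 92.12 N down at 2.9 m → arm 2.9 m, τ = 92.12 × 2.9 = 267.1 N·m clockwise.
Sandbag: 21 × 9.8 = 205.8 N down at 1.9 m → arm 3.9 m, τ = 205.8 × 3.9 = 802.6 N·m clockwise.
Net load moment about support A = 1070 N·m clockwise.
Reaction R at support B is upward at 0 m, arm 5.8 m → moment R × 5.8 counterclockwise.
Balancing moments: R × 5.8 = 1070, giving R = 184 N.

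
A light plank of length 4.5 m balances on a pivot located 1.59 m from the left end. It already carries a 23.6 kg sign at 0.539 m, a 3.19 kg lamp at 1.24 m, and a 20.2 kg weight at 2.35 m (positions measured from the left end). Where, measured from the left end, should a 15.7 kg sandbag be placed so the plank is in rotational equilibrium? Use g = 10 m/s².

x ≈ 2.26 m from the left end

Take moments about the pivot (at 1.59 m from the left end).
Sign: 23.6 × 10 = 236 N down at 0.539 m → arm 1.051 m, τ = 236 × 1.051 = 248 N·m counterclockwise.
Lamp: 3.19 × 10 = 31.9 N down at 1.24 m → arm 0.35 m, τ = 31.9 × 0.35 = 11.16 N·m counterclockwise.
Weight: 20.2 × 10 = 202 N down at 2.35 m → arm 0.76 m, τ = 202 × 0.76 = 153.5 N·m clockwise.
Net moment of existing loads = 105.7 N·m counterclockwise.
The sandbag weighs 15.7 × 10 = 157 N and must supply an equal clockwise moment, so its lever arm about the pivot is 105.7 / 157 = 0.673 m.
That puts it at 1.59 + 0.673 = 2.26 m from the left end.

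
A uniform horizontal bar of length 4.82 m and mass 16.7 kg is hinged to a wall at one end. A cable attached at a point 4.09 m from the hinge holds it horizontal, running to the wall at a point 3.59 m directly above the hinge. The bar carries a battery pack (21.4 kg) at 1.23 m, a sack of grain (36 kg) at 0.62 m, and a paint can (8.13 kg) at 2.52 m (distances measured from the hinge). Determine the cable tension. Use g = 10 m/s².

About the hinge:
Beam weight: 16.7 × 10 = 167 N down at 2.41 m → arm 2.41 m, τ = 167 × 2.41 = 402.5 N·m clockwise.
Battery pack: 21.4 × 10 = 214 N down at 1.23 m → arm 1.23 m, τ = 214 × 1.23 = 263.2 N·m clockwise.
Sack of grain: 36 × 10 = 360 N down at 0.62 m → arm 0.62 m, τ = 360 × 0.62 = 223.2 N·m clockwise.
Paint can: 8.13 × 10 = 81.3 N down at 2.52 m → arm 2.52 m, τ = 81.3 × 2.52 = 204.9 N·m clockwise.
Total clockwise load moment = 1094 N·m.
The cable tension T acts at 4.09 m; only its component perpendicular to the bar, T sinθ, produces torque. sinθ = h/√(h²+d²) = 3.59/√(3.59²+4.09²) = 0.6597.
Setting net torque to zero: T × 4.09 × 0.6597 = 1094 → T = 1094 / 2.698 = 405 N.

T ≈ 405 N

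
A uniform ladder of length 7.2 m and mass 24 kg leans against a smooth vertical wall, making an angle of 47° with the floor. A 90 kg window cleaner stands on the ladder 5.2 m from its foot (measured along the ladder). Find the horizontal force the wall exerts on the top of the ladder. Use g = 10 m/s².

Take moments about the foot of the ladder.
Ladder weight 24×10 = 240 N acts at 3.6 m along the ladder; its horizontal arm is 3.6·cos47° = 2.455 m → τ = 589.2 N·m clockwise.
Window cleaner: 90×10 = 900 N at 5.2 m → arm 3.546 m → τ = 3191 N·m clockwise.
Wall normal N acts horizontally at the top; its moment arm is the height L sinθ = 7.2·sin47° = 5.266 m, counterclockwise.
Setting net torque to zero: N × 5.266 = 3780 → N = 718 N.

N_wall ≈ 718 N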